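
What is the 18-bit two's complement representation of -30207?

1. Binary of +30207:  000111010111111111
2. Invert bits:     111000101000000000
3. Add 1:           111000101000000001

Answer: 111000101000000001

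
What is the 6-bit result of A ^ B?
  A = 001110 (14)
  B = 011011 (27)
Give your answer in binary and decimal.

Apply ^ to each column (1 where bits differ):
  001110
^ 011011
--------
  010101

Answer: 010101 (21)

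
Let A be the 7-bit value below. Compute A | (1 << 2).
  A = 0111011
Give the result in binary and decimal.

Mask = 1 << 2 = 0000100
Bit 2 of A is 0, so OR-ing with the mask flips it to 1.
  0111011
| 0000100
---------
  0111111

Answer: 0111111 (63)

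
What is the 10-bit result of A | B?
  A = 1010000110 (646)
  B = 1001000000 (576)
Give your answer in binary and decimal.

Apply | to each column (1 where either bit is 1):
  1010000110
| 1001000000
------------
  1011000110

Answer: 1011000110 (710)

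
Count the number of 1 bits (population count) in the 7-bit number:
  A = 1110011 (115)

1110011
1-bits at positions (from bit 0 = LSB): 0, 1, 4, 5, 6
Count = 5

Answer: 5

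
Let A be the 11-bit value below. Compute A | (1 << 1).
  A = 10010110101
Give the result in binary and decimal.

Mask = 1 << 1 = 00000000010
Bit 1 of A is 0, so OR-ing with the mask flips it to 1.
  10010110101
| 00000000010
-------------
  10010110111

Answer: 10010110111 (1207)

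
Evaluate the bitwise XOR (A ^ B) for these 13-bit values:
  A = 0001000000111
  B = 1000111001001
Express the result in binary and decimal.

Apply ^ to each column (1 where bits differ):
  0001000000111
^ 1000111001001
---------------
  1001111001110

Answer: 1001111001110 (5070)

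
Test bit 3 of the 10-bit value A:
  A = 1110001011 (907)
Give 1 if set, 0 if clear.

Bit 3 is the 4th from the right.
  1110001011
        ^
That bit is 1.

Answer: 1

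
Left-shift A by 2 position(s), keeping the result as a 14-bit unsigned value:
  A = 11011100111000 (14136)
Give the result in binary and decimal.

Shift left by 2: drop the top 2 bit(s), append 2 zero(s) on the right.
  11011100111000  ->  discard [11], keep [011100111000], append 00
= 01110011100000

Answer: 01110011100000 (7392)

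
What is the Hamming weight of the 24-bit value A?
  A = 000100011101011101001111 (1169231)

000100011101011101001111
1-bits at positions (from bit 0 = LSB): 0, 1, 2, 3, 6, 8, 9, 10, 12, 14, 15, 16, 20
Count = 13

Answer: 13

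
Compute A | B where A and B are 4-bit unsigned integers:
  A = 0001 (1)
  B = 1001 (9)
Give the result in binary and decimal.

Apply | to each column (1 where either bit is 1):
  0001
| 1001
------
  1001

Answer: 1001 (9)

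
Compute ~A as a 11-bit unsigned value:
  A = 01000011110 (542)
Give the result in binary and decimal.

Flip each bit (0->1, 1->0):
  01000011110
  10111100001

Answer: 10111100001 (1505)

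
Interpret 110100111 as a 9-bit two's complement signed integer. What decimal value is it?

MSB is 1, so the value is negative. Find the magnitude:
1. Invert bits:  001011000
2. Add 1:        001011001  = 89
3. Apply sign:   -89

Answer: -89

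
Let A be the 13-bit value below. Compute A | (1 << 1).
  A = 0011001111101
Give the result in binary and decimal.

Mask = 1 << 1 = 0000000000010
Bit 1 of A is 0, so OR-ing with the mask flips it to 1.
  0011001111101
| 0000000000010
---------------
  0011001111111

Answer: 0011001111111 (1663)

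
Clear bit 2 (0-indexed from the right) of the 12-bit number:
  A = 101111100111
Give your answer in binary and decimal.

Mask = ~(1 << 2) = 111111111011
Bit 2 of A is 1, so AND-ing with the mask clears it to 0.
  101111100111
& 111111111011
--------------
  101111100011

Answer: 101111100011 (3043)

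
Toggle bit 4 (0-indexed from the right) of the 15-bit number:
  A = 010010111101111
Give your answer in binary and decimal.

Mask = 1 << 4 = 000000000010000
Bit 4 of A is 0; XOR with the mask flips it to 1.
  010010111101111
^ 000000000010000
-----------------
  010010111111111

Answer: 010010111111111 (9727)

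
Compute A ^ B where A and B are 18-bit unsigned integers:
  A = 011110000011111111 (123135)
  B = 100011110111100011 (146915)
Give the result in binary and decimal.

Apply ^ to each column (1 where bits differ):
  011110000011111111
^ 100011110111100011
--------------------
  111101110100011100

Answer: 111101110100011100 (253212)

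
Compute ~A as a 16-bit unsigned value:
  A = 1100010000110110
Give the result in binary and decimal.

Flip each bit (0->1, 1->0):
  1100010000110110
  0011101111001001

Answer: 0011101111001001 (15305)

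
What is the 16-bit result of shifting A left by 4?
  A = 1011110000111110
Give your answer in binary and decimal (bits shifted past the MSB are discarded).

Shift left by 4: drop the top 4 bit(s), append 4 zero(s) on the right.
  1011110000111110  ->  discard [1011], keep [110000111110], append 0000
= 1100001111100000

Answer: 1100001111100000 (50144)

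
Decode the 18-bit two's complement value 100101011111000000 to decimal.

MSB is 1, so the value is negative. Find the magnitude:
1. Invert bits:  011010100000111111
2. Add 1:        011010100001000000  = 108608
3. Apply sign:   -108608

Answer: -108608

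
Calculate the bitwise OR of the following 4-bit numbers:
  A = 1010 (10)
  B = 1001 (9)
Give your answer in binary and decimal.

Apply | to each column (1 where either bit is 1):
  1010
| 1001
------
  1011

Answer: 1011 (11)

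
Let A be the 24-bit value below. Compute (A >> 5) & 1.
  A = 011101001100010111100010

Bit 5 is the 6th from the right.
  011101001100010111100010
                    ^
That bit is 1.

Answer: 1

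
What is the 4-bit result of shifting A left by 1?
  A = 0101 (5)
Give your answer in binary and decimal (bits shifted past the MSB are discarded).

Shift left by 1: drop the top 1 bit(s), append 1 zero(s) on the right.
  0101  ->  discard [0], keep [101], append 0
= 1010

Answer: 1010 (10)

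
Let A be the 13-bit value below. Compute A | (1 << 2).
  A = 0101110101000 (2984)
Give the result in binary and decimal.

Mask = 1 << 2 = 0000000000100
Bit 2 of A is 0, so OR-ing with the mask flips it to 1.
  0101110101000
| 0000000000100
---------------
  0101110101100

Answer: 0101110101100 (2988)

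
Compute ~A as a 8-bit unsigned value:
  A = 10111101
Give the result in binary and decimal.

Flip each bit (0->1, 1->0):
  10111101
  01000010

Answer: 01000010 (66)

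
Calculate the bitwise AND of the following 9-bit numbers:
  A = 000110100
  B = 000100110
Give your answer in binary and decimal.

Apply & to each column (1 only where both bits are 1):
  000110100
& 000100110
-----------
  000100100

Answer: 000100100 (36)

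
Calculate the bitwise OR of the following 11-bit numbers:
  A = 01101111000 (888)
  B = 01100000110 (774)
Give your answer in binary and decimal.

Apply | to each column (1 where either bit is 1):
  01101111000
| 01100000110
-------------
  01101111110

Answer: 01101111110 (894)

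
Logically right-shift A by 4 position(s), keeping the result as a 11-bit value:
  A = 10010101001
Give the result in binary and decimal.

Logical shift right by 4: drop the bottom 4 bit(s), prepend 4 zero(s) on the left.
  10010101001  ->  keep [1001010], discard [1001], prepend 0000
= 00001001010

Answer: 00001001010 (74)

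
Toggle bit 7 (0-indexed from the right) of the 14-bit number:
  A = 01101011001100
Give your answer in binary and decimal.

Mask = 1 << 7 = 00000010000000
Bit 7 of A is 1; XOR with the mask flips it to 0.
  01101011001100
^ 00000010000000
----------------
  01101001001100

Answer: 01101001001100 (6732)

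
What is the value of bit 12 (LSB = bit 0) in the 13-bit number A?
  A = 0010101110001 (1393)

Bit 12 is the 13th from the right.
  0010101110001
  ^
That bit is 0.

Answer: 0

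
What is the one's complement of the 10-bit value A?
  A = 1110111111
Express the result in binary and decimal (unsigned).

Flip each bit (0->1, 1->0):
  1110111111
  0001000000

Answer: 0001000000 (64)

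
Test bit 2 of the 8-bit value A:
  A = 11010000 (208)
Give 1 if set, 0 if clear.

Bit 2 is the 3rd from the right.
  11010000
       ^
That bit is 0.

Answer: 0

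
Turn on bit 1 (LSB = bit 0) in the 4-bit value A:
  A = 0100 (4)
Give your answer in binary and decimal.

Mask = 1 << 1 = 0010
Bit 1 of A is 0, so OR-ing with the mask flips it to 1.
  0100
| 0010
------
  0110

Answer: 0110 (6)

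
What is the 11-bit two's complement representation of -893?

1. Binary of +893:  01101111101
2. Invert bits:     10010000010
3. Add 1:           10010000011

Answer: 10010000011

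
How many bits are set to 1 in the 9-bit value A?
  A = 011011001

011011001
1-bits at positions (from bit 0 = LSB): 0, 3, 4, 6, 7
Count = 5

Answer: 5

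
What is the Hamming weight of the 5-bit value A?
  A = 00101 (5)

00101
1-bits at positions (from bit 0 = LSB): 0, 2
Count = 2

Answer: 2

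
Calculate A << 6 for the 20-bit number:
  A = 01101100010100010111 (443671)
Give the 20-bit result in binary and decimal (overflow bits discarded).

Shift left by 6: drop the top 6 bit(s), append 6 zero(s) on the right.
  01101100010100010111  ->  discard [011011], keep [00010100010111], append 000000
= 00010100010111000000

Answer: 00010100010111000000 (83392)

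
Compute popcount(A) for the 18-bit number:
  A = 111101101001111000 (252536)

111101101001111000
1-bits at positions (from bit 0 = LSB): 3, 4, 5, 6, 9, 11, 12, 14, 15, 16, 17
Count = 11

Answer: 11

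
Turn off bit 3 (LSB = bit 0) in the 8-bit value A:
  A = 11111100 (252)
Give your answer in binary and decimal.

Mask = ~(1 << 3) = 11110111
Bit 3 of A is 1, so AND-ing with the mask clears it to 0.
  11111100
& 11110111
----------
  11110100

Answer: 11110100 (244)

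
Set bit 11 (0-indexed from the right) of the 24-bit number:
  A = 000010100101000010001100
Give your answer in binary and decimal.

Mask = 1 << 11 = 000000000000100000000000
Bit 11 of A is 0, so OR-ing with the mask flips it to 1.
  000010100101000010001100
| 000000000000100000000000
--------------------------
  000010100101100010001100

Answer: 000010100101100010001100 (678028)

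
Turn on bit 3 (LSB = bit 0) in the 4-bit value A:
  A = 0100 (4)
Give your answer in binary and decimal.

Mask = 1 << 3 = 1000
Bit 3 of A is 0, so OR-ing with the mask flips it to 1.
  0100
| 1000
------
  1100

Answer: 1100 (12)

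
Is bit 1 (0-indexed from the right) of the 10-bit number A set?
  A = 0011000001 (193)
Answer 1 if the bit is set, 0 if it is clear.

Bit 1 is the 2nd from the right.
  0011000001
          ^
That bit is 0.

Answer: 0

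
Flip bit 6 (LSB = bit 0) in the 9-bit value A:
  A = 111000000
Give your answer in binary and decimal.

Mask = 1 << 6 = 001000000
Bit 6 of A is 1; XOR with the mask flips it to 0.
  111000000
^ 001000000
-----------
  110000000

Answer: 110000000 (384)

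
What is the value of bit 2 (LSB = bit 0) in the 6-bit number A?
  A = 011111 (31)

Bit 2 is the 3rd from the right.
  011111
     ^
That bit is 1.

Answer: 1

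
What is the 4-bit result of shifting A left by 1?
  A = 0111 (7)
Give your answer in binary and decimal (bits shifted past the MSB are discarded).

Shift left by 1: drop the top 1 bit(s), append 1 zero(s) on the right.
  0111  ->  discard [0], keep [111], append 0
= 1110

Answer: 1110 (14)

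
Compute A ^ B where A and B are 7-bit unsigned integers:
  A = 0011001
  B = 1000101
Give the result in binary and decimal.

Apply ^ to each column (1 where bits differ):
  0011001
^ 1000101
---------
  1011100

Answer: 1011100 (92)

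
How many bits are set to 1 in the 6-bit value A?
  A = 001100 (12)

001100
1-bits at positions (from bit 0 = LSB): 2, 3
Count = 2

Answer: 2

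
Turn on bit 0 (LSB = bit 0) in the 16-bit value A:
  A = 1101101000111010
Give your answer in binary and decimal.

Mask = 1 << 0 = 0000000000000001
Bit 0 of A is 0, so OR-ing with the mask flips it to 1.
  1101101000111010
| 0000000000000001
------------------
  1101101000111011

Answer: 1101101000111011 (55867)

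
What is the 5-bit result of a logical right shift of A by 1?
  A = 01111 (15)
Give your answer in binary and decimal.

Logical shift right by 1: drop the bottom 1 bit(s), prepend 1 zero(s) on the left.
  01111  ->  keep [0111], discard [1], prepend 0
= 00111

Answer: 00111 (7)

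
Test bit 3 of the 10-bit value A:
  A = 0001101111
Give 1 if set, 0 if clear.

Bit 3 is the 4th from the right.
  0001101111
        ^
That bit is 1.

Answer: 1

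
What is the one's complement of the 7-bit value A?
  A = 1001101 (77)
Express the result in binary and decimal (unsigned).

Flip each bit (0->1, 1->0):
  1001101
  0110010

Answer: 0110010 (50)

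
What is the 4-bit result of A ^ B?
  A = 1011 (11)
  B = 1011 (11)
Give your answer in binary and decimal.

Apply ^ to each column (1 where bits differ):
  1011
^ 1011
------
  0000

Answer: 0000 (0)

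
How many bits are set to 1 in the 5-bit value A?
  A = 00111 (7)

00111
1-bits at positions (from bit 0 = LSB): 0, 1, 2
Count = 3

Answer: 3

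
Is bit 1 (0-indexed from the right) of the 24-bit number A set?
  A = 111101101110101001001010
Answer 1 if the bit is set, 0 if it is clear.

Bit 1 is the 2nd from the right.
  111101101110101001001010
                        ^
That bit is 1.

Answer: 1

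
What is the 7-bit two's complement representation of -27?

1. Binary of +27:  0011011
2. Invert bits:     1100100
3. Add 1:           1100101

Answer: 1100101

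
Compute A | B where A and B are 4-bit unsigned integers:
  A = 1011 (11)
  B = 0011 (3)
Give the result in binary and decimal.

Apply | to each column (1 where either bit is 1):
  1011
| 0011
------
  1011

Answer: 1011 (11)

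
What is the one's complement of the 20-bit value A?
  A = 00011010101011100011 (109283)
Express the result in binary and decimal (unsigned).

Flip each bit (0->1, 1->0):
  00011010101011100011
  11100101010100011100

Answer: 11100101010100011100 (939292)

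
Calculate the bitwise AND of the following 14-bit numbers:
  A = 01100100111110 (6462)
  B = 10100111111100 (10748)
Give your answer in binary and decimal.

Apply & to each column (1 only where both bits are 1):
  01100100111110
& 10100111111100
----------------
  00100100111100

Answer: 00100100111100 (2364)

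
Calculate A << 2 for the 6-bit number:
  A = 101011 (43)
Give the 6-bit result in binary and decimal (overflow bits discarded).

Shift left by 2: drop the top 2 bit(s), append 2 zero(s) on the right.
  101011  ->  discard [10], keep [1011], append 00
= 101100

Answer: 101100 (44)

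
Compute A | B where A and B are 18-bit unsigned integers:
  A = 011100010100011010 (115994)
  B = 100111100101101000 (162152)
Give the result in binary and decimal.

Apply | to each column (1 where either bit is 1):
  011100010100011010
| 100111100101101000
--------------------
  111111110101111010

Answer: 111111110101111010 (261498)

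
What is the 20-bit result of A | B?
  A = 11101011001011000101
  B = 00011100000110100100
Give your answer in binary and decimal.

Apply | to each column (1 where either bit is 1):
  11101011001011000101
| 00011100000110100100
----------------------
  11111111001111100101

Answer: 11111111001111100101 (1045477)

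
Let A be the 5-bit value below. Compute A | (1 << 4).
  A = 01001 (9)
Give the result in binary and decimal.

Mask = 1 << 4 = 10000
Bit 4 of A is 0, so OR-ing with the mask flips it to 1.
  01001
| 10000
-------
  11001

Answer: 11001 (25)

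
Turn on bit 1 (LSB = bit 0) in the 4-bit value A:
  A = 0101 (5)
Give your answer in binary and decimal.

Mask = 1 << 1 = 0010
Bit 1 of A is 0, so OR-ing with the mask flips it to 1.
  0101
| 0010
------
  0111

Answer: 0111 (7)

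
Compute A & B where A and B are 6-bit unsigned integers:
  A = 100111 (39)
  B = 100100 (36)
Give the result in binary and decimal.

Apply & to each column (1 only where both bits are 1):
  100111
& 100100
--------
  100100

Answer: 100100 (36)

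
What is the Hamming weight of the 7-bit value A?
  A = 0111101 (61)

0111101
1-bits at positions (from bit 0 = LSB): 0, 2, 3, 4, 5
Count = 5

Answer: 5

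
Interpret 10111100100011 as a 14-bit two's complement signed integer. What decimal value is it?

MSB is 1, so the value is negative. Find the magnitude:
1. Invert bits:  01000011011100
2. Add 1:        01000011011101  = 4317
3. Apply sign:   -4317

Answer: -4317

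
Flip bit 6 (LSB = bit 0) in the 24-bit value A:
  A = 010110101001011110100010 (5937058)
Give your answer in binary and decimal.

Mask = 1 << 6 = 000000000000000001000000
Bit 6 of A is 0; XOR with the mask flips it to 1.
  010110101001011110100010
^ 000000000000000001000000
--------------------------
  010110101001011111100010

Answer: 010110101001011111100010 (5937122)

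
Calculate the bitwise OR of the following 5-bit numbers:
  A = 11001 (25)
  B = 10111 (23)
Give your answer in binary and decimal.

Apply | to each column (1 where either bit is 1):
  11001
| 10111
-------
  11111

Answer: 11111 (31)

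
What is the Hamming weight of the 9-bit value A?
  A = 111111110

111111110
1-bits at positions (from bit 0 = LSB): 1, 2, 3, 4, 5, 6, 7, 8
Count = 8

Answer: 8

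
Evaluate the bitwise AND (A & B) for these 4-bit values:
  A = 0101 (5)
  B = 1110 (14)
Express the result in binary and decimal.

Apply & to each column (1 only where both bits are 1):
  0101
& 1110
------
  0100

Answer: 0100 (4)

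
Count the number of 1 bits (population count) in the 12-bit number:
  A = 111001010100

111001010100
1-bits at positions (from bit 0 = LSB): 2, 4, 6, 9, 10, 11
Count = 6

Answer: 6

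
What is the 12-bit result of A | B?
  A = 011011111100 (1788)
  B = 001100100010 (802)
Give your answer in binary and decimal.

Apply | to each column (1 where either bit is 1):
  011011111100
| 001100100010
--------------
  011111111110

Answer: 011111111110 (2046)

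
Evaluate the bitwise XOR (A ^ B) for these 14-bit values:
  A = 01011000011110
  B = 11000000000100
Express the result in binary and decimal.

Apply ^ to each column (1 where bits differ):
  01011000011110
^ 11000000000100
----------------
  10011000011010

Answer: 10011000011010 (9754)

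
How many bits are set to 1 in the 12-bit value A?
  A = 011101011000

011101011000
1-bits at positions (from bit 0 = LSB): 3, 4, 6, 8, 9, 10
Count = 6

Answer: 6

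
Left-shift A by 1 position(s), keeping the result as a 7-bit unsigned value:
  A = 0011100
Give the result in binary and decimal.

Shift left by 1: drop the top 1 bit(s), append 1 zero(s) on the right.
  0011100  ->  discard [0], keep [011100], append 0
= 0111000

Answer: 0111000 (56)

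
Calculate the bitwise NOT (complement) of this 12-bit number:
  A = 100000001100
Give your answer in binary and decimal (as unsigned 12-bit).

Flip each bit (0->1, 1->0):
  100000001100
  011111110011

Answer: 011111110011 (2035)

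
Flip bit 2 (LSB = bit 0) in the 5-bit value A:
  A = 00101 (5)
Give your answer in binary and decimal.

Mask = 1 << 2 = 00100
Bit 2 of A is 1; XOR with the mask flips it to 0.
  00101
^ 00100
-------
  00001

Answer: 00001 (1)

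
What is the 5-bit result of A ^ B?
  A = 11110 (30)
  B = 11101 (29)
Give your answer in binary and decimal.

Apply ^ to each column (1 where bits differ):
  11110
^ 11101
-------
  00011

Answer: 00011 (3)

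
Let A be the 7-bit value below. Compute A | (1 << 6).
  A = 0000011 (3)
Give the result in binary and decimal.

Mask = 1 << 6 = 1000000
Bit 6 of A is 0, so OR-ing with the mask flips it to 1.
  0000011
| 1000000
---------
  1000011

Answer: 1000011 (67)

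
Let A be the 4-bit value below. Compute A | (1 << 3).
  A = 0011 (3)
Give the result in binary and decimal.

Mask = 1 << 3 = 1000
Bit 3 of A is 0, so OR-ing with the mask flips it to 1.
  0011
| 1000
------
  1011

Answer: 1011 (11)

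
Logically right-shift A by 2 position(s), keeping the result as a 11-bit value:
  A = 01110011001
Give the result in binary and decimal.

Logical shift right by 2: drop the bottom 2 bit(s), prepend 2 zero(s) on the left.
  01110011001  ->  keep [011100110], discard [01], prepend 00
= 00011100110

Answer: 00011100110 (230)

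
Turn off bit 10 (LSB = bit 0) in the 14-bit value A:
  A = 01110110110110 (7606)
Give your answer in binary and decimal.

Mask = ~(1 << 10) = 11101111111111
Bit 10 of A is 1, so AND-ing with the mask clears it to 0.
  01110110110110
& 11101111111111
----------------
  01100110110110

Answer: 01100110110110 (6582)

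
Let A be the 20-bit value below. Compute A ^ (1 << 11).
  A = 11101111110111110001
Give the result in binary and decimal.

Mask = 1 << 11 = 00000000100000000000
Bit 11 of A is 1; XOR with the mask flips it to 0.
  11101111110111110001
^ 00000000100000000000
----------------------
  11101111010111110001

Answer: 11101111010111110001 (980465)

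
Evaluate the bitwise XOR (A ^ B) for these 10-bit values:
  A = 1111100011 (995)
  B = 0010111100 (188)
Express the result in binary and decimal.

Apply ^ to each column (1 where bits differ):
  1111100011
^ 0010111100
------------
  1101011111

Answer: 1101011111 (863)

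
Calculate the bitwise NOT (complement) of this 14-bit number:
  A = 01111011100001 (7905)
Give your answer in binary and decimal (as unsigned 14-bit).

Flip each bit (0->1, 1->0):
  01111011100001
  10000100011110

Answer: 10000100011110 (8478)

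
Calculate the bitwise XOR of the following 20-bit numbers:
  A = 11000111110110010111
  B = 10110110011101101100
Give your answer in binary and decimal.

Apply ^ to each column (1 where bits differ):
  11000111110110010111
^ 10110110011101101100
----------------------
  01110001101011111011

Answer: 01110001101011111011 (465659)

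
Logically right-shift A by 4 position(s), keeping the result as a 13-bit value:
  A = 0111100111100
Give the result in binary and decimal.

Logical shift right by 4: drop the bottom 4 bit(s), prepend 4 zero(s) on the left.
  0111100111100  ->  keep [011110011], discard [1100], prepend 0000
= 0000011110011

Answer: 0000011110011 (243)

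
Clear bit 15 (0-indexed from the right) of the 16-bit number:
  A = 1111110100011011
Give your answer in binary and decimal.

Mask = ~(1 << 15) = 0111111111111111
Bit 15 of A is 1, so AND-ing with the mask clears it to 0.
  1111110100011011
& 0111111111111111
------------------
  0111110100011011

Answer: 0111110100011011 (32027)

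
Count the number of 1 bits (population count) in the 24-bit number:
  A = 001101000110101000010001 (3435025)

001101000110101000010001
1-bits at positions (from bit 0 = LSB): 0, 4, 9, 11, 13, 14, 18, 20, 21
Count = 9

Answer: 9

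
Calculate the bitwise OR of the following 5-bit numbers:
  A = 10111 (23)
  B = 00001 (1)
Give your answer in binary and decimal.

Apply | to each column (1 where either bit is 1):
  10111
| 00001
-------
  10111

Answer: 10111 (23)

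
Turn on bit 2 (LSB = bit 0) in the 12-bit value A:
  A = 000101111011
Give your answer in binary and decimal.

Mask = 1 << 2 = 000000000100
Bit 2 of A is 0, so OR-ing with the mask flips it to 1.
  000101111011
| 000000000100
--------------
  000101111111

Answer: 000101111111 (383)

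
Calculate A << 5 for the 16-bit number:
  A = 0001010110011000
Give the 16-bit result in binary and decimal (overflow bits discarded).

Shift left by 5: drop the top 5 bit(s), append 5 zero(s) on the right.
  0001010110011000  ->  discard [00010], keep [10110011000], append 00000
= 1011001100000000

Answer: 1011001100000000 (45824)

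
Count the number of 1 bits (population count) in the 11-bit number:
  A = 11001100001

11001100001
1-bits at positions (from bit 0 = LSB): 0, 5, 6, 9, 10
Count = 5

Answer: 5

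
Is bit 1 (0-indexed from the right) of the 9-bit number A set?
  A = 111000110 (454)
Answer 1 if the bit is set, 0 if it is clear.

Bit 1 is the 2nd from the right.
  111000110
         ^
That bit is 1.

Answer: 1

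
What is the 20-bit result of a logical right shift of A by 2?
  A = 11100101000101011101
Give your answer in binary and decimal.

Logical shift right by 2: drop the bottom 2 bit(s), prepend 2 zero(s) on the left.
  11100101000101011101  ->  keep [111001010001010111], discard [01], prepend 00
= 00111001010001010111

Answer: 00111001010001010111 (234583)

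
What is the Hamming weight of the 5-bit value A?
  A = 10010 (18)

10010
1-bits at positions (from bit 0 = LSB): 1, 4
Count = 2

Answer: 2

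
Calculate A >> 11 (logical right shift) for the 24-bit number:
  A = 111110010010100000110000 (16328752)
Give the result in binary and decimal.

Logical shift right by 11: drop the bottom 11 bit(s), prepend 11 zero(s) on the left.
  111110010010100000110000  ->  keep [1111100100101], discard [00000110000], prepend 00000000000
= 000000000001111100100101

Answer: 000000000001111100100101 (7973)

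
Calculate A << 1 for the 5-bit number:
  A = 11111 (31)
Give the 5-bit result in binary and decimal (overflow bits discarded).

Shift left by 1: drop the top 1 bit(s), append 1 zero(s) on the right.
  11111  ->  discard [1], keep [1111], append 0
= 11110

Answer: 11110 (30)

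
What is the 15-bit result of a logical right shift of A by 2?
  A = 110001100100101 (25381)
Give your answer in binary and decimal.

Logical shift right by 2: drop the bottom 2 bit(s), prepend 2 zero(s) on the left.
  110001100100101  ->  keep [1100011001001], discard [01], prepend 00
= 001100011001001

Answer: 001100011001001 (6345)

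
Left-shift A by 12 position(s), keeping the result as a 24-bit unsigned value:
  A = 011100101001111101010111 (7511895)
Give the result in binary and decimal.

Shift left by 12: drop the top 12 bit(s), append 12 zero(s) on the right.
  011100101001111101010111  ->  discard [011100101001], keep [111101010111], append 000000000000
= 111101010111000000000000

Answer: 111101010111000000000000 (16084992)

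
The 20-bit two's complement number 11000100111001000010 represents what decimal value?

MSB is 1, so the value is negative. Find the magnitude:
1. Invert bits:  00111011000110111101
2. Add 1:        00111011000110111110  = 242110
3. Apply sign:   -242110

Answer: -242110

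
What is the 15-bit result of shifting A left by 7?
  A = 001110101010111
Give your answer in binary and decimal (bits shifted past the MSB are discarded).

Shift left by 7: drop the top 7 bit(s), append 7 zero(s) on the right.
  001110101010111  ->  discard [0011101], keep [01010111], append 0000000
= 010101110000000

Answer: 010101110000000 (11136)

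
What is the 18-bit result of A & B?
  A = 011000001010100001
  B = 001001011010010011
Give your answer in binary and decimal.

Apply & to each column (1 only where both bits are 1):
  011000001010100001
& 001001011010010011
--------------------
  001000001010000001

Answer: 001000001010000001 (33409)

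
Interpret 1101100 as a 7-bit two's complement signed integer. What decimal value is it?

MSB is 1, so the value is negative. Find the magnitude:
1. Invert bits:  0010011
2. Add 1:        0010100  = 20
3. Apply sign:   -20

Answer: -20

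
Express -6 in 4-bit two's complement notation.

1. Binary of +6:  0110
2. Invert bits:     1001
3. Add 1:           1010

Answer: 1010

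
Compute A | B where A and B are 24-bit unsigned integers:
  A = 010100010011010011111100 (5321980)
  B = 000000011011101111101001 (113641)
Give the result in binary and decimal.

Apply | to each column (1 where either bit is 1):
  010100010011010011111100
| 000000011011101111101001
--------------------------
  010100011011111111111101

Answer: 010100011011111111111101 (5357565)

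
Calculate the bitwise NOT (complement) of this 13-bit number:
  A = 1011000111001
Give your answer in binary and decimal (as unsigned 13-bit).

Flip each bit (0->1, 1->0):
  1011000111001
  0100111000110

Answer: 0100111000110 (2502)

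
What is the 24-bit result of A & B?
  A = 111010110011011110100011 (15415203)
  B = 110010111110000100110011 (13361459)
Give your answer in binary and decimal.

Apply & to each column (1 only where both bits are 1):
  111010110011011110100011
& 110010111110000100110011
--------------------------
  110010110010000100100011

Answer: 110010110010000100100011 (13312291)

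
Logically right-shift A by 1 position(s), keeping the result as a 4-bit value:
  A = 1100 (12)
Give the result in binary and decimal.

Logical shift right by 1: drop the bottom 1 bit(s), prepend 1 zero(s) on the left.
  1100  ->  keep [110], discard [0], prepend 0
= 0110

Answer: 0110 (6)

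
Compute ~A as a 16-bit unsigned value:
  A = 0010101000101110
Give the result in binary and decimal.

Flip each bit (0->1, 1->0):
  0010101000101110
  1101010111010001

Answer: 1101010111010001 (54737)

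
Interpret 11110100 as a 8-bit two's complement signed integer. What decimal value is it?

MSB is 1, so the value is negative. Find the magnitude:
1. Invert bits:  00001011
2. Add 1:        00001100  = 12
3. Apply sign:   -12

Answer: -12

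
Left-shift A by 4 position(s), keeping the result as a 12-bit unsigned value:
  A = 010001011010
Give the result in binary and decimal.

Shift left by 4: drop the top 4 bit(s), append 4 zero(s) on the right.
  010001011010  ->  discard [0100], keep [01011010], append 0000
= 010110100000

Answer: 010110100000 (1440)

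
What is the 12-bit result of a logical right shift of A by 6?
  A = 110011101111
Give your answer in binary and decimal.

Logical shift right by 6: drop the bottom 6 bit(s), prepend 6 zero(s) on the left.
  110011101111  ->  keep [110011], discard [101111], prepend 000000
= 000000110011

Answer: 000000110011 (51)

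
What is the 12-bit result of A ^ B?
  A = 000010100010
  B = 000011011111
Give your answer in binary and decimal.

Apply ^ to each column (1 where bits differ):
  000010100010
^ 000011011111
--------------
  000001111101

Answer: 000001111101 (125)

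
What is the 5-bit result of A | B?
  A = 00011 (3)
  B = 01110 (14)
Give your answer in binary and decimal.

Apply | to each column (1 where either bit is 1):
  00011
| 01110
-------
  01111

Answer: 01111 (15)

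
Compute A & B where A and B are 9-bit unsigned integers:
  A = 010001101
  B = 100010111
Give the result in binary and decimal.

Apply & to each column (1 only where both bits are 1):
  010001101
& 100010111
-----------
  000000101

Answer: 000000101 (5)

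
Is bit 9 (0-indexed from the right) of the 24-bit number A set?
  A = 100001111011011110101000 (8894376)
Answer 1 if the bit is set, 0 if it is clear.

Bit 9 is the 10th from the right.
  100001111011011110101000
                ^
That bit is 1.

Answer: 1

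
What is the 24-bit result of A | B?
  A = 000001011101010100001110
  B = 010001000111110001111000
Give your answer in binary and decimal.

Apply | to each column (1 where either bit is 1):
  000001011101010100001110
| 010001000111110001111000
--------------------------
  010001011111110101111110

Answer: 010001011111110101111110 (4586878)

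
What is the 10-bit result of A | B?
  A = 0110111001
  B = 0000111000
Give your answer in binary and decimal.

Apply | to each column (1 where either bit is 1):
  0110111001
| 0000111000
------------
  0110111001

Answer: 0110111001 (441)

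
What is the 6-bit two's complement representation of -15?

1. Binary of +15:  001111
2. Invert bits:     110000
3. Add 1:           110001

Answer: 110001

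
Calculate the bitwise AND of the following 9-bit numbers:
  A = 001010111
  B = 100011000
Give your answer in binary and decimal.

Apply & to each column (1 only where both bits are 1):
  001010111
& 100011000
-----------
  000010000

Answer: 000010000 (16)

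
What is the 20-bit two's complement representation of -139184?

1. Binary of +139184:  00100001111110110000
2. Invert bits:     11011110000001001111
3. Add 1:           11011110000001010000

Answer: 11011110000001010000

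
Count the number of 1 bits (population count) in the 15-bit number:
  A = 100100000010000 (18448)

100100000010000
1-bits at positions (from bit 0 = LSB): 4, 11, 14
Count = 3

Answer: 3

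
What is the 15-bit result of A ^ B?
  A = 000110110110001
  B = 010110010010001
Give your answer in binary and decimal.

Apply ^ to each column (1 where bits differ):
  000110110110001
^ 010110010010001
-----------------
  010000100100000

Answer: 010000100100000 (8480)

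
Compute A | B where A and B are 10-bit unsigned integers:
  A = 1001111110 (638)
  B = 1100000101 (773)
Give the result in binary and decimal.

Apply | to each column (1 where either bit is 1):
  1001111110
| 1100000101
------------
  1101111111

Answer: 1101111111 (895)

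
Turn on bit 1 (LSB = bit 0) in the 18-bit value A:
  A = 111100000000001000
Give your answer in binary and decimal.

Mask = 1 << 1 = 000000000000000010
Bit 1 of A is 0, so OR-ing with the mask flips it to 1.
  111100000000001000
| 000000000000000010
--------------------
  111100000000001010

Answer: 111100000000001010 (245770)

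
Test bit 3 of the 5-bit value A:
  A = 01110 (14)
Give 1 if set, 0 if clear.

Bit 3 is the 4th from the right.
  01110
   ^
That bit is 1.

Answer: 1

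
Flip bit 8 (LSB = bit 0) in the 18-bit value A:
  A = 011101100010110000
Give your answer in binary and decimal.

Mask = 1 << 8 = 000000000100000000
Bit 8 of A is 0; XOR with the mask flips it to 1.
  011101100010110000
^ 000000000100000000
--------------------
  011101100110110000

Answer: 011101100110110000 (121264)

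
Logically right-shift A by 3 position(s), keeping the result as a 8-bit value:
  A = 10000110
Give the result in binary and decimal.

Logical shift right by 3: drop the bottom 3 bit(s), prepend 3 zero(s) on the left.
  10000110  ->  keep [10000], discard [110], prepend 000
= 00010000

Answer: 00010000 (16)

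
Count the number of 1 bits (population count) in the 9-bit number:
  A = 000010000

000010000
1-bits at positions (from bit 0 = LSB): 4
Count = 1

Answer: 1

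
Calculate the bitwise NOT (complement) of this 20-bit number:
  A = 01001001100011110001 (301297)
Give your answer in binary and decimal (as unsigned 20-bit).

Flip each bit (0->1, 1->0):
  01001001100011110001
  10110110011100001110

Answer: 10110110011100001110 (747278)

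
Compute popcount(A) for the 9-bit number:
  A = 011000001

011000001
1-bits at positions (from bit 0 = LSB): 0, 6, 7
Count = 3

Answer: 3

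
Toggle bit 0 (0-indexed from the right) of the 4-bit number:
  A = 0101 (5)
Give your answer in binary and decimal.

Mask = 1 << 0 = 0001
Bit 0 of A is 1; XOR with the mask flips it to 0.
  0101
^ 0001
------
  0100

Answer: 0100 (4)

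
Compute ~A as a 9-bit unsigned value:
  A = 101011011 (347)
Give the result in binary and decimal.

Flip each bit (0->1, 1->0):
  101011011
  010100100

Answer: 010100100 (164)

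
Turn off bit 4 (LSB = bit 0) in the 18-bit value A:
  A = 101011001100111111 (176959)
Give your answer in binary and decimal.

Mask = ~(1 << 4) = 111111111111101111
Bit 4 of A is 1, so AND-ing with the mask clears it to 0.
  101011001100111111
& 111111111111101111
--------------------
  101011001100101111

Answer: 101011001100101111 (176943)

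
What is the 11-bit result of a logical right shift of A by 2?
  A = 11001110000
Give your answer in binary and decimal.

Logical shift right by 2: drop the bottom 2 bit(s), prepend 2 zero(s) on the left.
  11001110000  ->  keep [110011100], discard [00], prepend 00
= 00110011100

Answer: 00110011100 (412)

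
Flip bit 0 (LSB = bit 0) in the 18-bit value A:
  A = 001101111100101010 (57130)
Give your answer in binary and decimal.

Mask = 1 << 0 = 000000000000000001
Bit 0 of A is 0; XOR with the mask flips it to 1.
  001101111100101010
^ 000000000000000001
--------------------
  001101111100101011

Answer: 001101111100101011 (57131)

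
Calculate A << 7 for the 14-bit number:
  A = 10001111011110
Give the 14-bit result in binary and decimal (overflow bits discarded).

Shift left by 7: drop the top 7 bit(s), append 7 zero(s) on the right.
  10001111011110  ->  discard [1000111], keep [1011110], append 0000000
= 10111100000000

Answer: 10111100000000 (12032)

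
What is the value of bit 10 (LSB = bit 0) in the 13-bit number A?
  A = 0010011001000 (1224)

Bit 10 is the 11th from the right.
  0010011001000
    ^
That bit is 1.

Answer: 1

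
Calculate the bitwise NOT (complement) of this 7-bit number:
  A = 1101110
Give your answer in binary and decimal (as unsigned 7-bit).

Flip each bit (0->1, 1->0):
  1101110
  0010001

Answer: 0010001 (17)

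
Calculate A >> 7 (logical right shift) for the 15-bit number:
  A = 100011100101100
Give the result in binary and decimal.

Logical shift right by 7: drop the bottom 7 bit(s), prepend 7 zero(s) on the left.
  100011100101100  ->  keep [10001110], discard [0101100], prepend 0000000
= 000000010001110

Answer: 000000010001110 (142)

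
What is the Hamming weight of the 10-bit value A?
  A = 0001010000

0001010000
1-bits at positions (from bit 0 = LSB): 4, 6
Count = 2

Answer: 2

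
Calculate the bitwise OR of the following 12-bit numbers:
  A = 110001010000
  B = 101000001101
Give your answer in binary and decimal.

Apply | to each column (1 where either bit is 1):
  110001010000
| 101000001101
--------------
  111001011101

Answer: 111001011101 (3677)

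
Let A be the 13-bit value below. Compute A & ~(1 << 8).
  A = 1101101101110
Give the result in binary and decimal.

Mask = ~(1 << 8) = 1111011111111
Bit 8 of A is 1, so AND-ing with the mask clears it to 0.
  1101101101110
& 1111011111111
---------------
  1101001101110

Answer: 1101001101110 (6766)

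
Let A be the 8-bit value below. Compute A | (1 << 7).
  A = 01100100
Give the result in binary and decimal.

Mask = 1 << 7 = 10000000
Bit 7 of A is 0, so OR-ing with the mask flips it to 1.
  01100100
| 10000000
----------
  11100100

Answer: 11100100 (228)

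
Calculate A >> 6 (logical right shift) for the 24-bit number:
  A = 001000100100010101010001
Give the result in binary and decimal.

Logical shift right by 6: drop the bottom 6 bit(s), prepend 6 zero(s) on the left.
  001000100100010101010001  ->  keep [001000100100010101], discard [010001], prepend 000000
= 000000001000100100010101

Answer: 000000001000100100010101 (35093)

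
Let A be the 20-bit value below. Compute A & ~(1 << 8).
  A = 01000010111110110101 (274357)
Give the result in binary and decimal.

Mask = ~(1 << 8) = 11111111111011111111
Bit 8 of A is 1, so AND-ing with the mask clears it to 0.
  01000010111110110101
& 11111111111011111111
----------------------
  01000010111010110101

Answer: 01000010111010110101 (274101)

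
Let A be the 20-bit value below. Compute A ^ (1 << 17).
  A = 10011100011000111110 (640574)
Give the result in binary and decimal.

Mask = 1 << 17 = 00100000000000000000
Bit 17 of A is 0; XOR with the mask flips it to 1.
  10011100011000111110
^ 00100000000000000000
----------------------
  10111100011000111110

Answer: 10111100011000111110 (771646)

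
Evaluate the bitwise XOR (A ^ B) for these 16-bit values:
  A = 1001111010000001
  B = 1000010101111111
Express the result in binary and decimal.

Apply ^ to each column (1 where bits differ):
  1001111010000001
^ 1000010101111111
------------------
  0001101111111110

Answer: 0001101111111110 (7166)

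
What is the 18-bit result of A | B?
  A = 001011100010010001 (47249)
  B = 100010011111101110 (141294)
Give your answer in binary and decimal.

Apply | to each column (1 where either bit is 1):
  001011100010010001
| 100010011111101110
--------------------
  101011111111111111

Answer: 101011111111111111 (180223)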